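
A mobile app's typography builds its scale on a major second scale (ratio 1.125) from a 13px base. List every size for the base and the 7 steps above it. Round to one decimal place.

13.0px, 14.6px, 16.5px, 18.5px, 20.8px, 23.4px, 26.4px, 29.6px

Step 0: 13px
Step 1: 13.0 × 1.125 = 14.6
Step 2: 13.0 × 1.125² = 16.5
Step 3: 13.0 × 1.125³ = 18.5
Step 4: 13.0 × 1.125⁴ = 20.8
Step 5: 13.0 × 1.125⁵ = 23.4
Step 6: 13.0 × 1.125⁶ = 26.4
Step 7: 13.0 × 1.125⁷ = 29.6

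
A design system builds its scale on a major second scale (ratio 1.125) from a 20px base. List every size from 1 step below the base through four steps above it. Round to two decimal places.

Step -1: 20.0 ÷ 1.125 = 17.78
Step 0: 20px
Step 1: 20.0 × 1.125 = 22.50
Step 2: 20.0 × 1.125² = 25.31
Step 3: 20.0 × 1.125³ = 28.48
Step 4: 20.0 × 1.125⁴ = 32.04

17.78px, 20.00px, 22.50px, 25.31px, 28.48px, 32.04px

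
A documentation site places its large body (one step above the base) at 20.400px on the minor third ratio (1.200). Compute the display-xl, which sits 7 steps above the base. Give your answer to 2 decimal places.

Moving from step +1 to step +7 is 6 steps up, so multiply by r⁶.
20.400 × 1.200⁶ = 20.400 × 2.98598 ≈ 60.914

60.91px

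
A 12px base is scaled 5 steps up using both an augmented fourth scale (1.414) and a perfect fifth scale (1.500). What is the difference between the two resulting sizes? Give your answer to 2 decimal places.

Augmented fourth: 12.0 × 1.414⁵ = 67.8310px
Perfect fifth: 12.0 × 1.500⁵ = 91.1250px
Difference: 91.1250 − 67.8310 = 23.2940px

23.29px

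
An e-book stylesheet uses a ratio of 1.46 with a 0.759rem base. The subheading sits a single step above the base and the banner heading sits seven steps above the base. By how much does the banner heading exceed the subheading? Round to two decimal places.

9.62rem

Step 1: 0.759 × 1.46 = 1.1081rem
Step 7: 0.759 × 1.46⁷ = 10.7328rem
Difference: 10.7328 − 1.1081 = 9.6247rem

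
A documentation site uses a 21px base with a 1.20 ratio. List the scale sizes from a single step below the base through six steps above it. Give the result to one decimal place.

17.5px, 21.0px, 25.2px, 30.2px, 36.3px, 43.5px, 52.3px, 62.7px

Step -1: 21.0 ÷ 1.20 = 17.5
Step 0: 21px
Step 1: 21.0 × 1.20 = 25.2
Step 2: 21.0 × 1.20² = 30.2
Step 3: 21.0 × 1.20³ = 36.3
Step 4: 21.0 × 1.20⁴ = 43.5
Step 5: 21.0 × 1.20⁵ = 52.3
Step 6: 21.0 × 1.20⁶ = 62.7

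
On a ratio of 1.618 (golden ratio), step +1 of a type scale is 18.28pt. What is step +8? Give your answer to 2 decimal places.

Moving from step +1 to step +8 is 7 steps up, so multiply by r⁷.
18.28 × 1.618⁷ = 18.28 × 29.03017 ≈ 530.672

530.67pt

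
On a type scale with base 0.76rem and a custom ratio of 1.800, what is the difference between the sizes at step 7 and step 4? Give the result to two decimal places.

38.55rem

Step 4: 0.76 × 1.800⁴ = 7.9782rem
Step 7: 0.76 × 1.800⁷ = 46.5287rem
Difference: 46.5287 − 7.9782 = 38.5505rem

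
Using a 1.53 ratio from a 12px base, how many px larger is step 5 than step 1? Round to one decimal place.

Step 1: 12.0 × 1.53 = 18.360px
Step 5: 12.0 × 1.53⁵ = 100.609px
Difference: 100.609 − 18.360 = 82.249px

82.2px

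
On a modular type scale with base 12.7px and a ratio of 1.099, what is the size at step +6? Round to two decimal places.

Every step multiplies by the scale ratio.
12.7 × 1.099⁶ = 12.7 × 1.76192 ≈ 22.38

22.38px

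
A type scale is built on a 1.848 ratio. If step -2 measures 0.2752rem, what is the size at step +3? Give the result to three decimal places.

5.931rem

The gap is 3 − (-2) = 5 steps, so the factor is 1.848^5.
0.2752 × 1.848⁵ = 0.2752 × 21.55310 ≈ 5.931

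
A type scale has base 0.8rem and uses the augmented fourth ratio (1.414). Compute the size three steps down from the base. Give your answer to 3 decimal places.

Each step on a modular scale multiplies by the ratio, so the size n steps from the base is base × ratioⁿ.
0.8 ÷ 1.414³ = 0.8 ÷ 2.82715 ≈ 0.283

0.283rem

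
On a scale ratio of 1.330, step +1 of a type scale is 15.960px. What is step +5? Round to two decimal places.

The gap is 5 − (1) = 4 steps, so the factor is 1.330^4.
15.960 × 1.330⁴ = 15.960 × 3.12901 ≈ 49.939

49.94px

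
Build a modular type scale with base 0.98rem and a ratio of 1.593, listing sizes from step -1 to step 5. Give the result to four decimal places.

Step -1: 0.98 ÷ 1.593 = 0.6152
Step 0: 0.98rem
Step 1: 0.98 × 1.593 = 1.5611
Step 2: 0.98 × 1.593² = 2.4869
Step 3: 0.98 × 1.593³ = 3.9616
Step 4: 0.98 × 1.593⁴ = 6.3109
Step 5: 0.98 × 1.593⁵ = 10.0532

0.6152rem, 0.9800rem, 1.5611rem, 2.4869rem, 3.9616rem, 6.3109rem, 10.0532rem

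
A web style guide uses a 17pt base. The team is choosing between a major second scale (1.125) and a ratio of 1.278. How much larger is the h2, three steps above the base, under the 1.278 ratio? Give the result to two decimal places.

Major second: 17.0 × 1.125³ = 24.2051pt
At 1.278: 17.0 × 1.278³ = 35.4847pt
Difference: 35.4847 − 24.2051 = 11.2796pt

11.28pt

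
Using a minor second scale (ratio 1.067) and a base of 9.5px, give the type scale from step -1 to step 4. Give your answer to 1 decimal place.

Step -1: 9.5 ÷ 1.067 = 8.9
Step 0: 9.5px
Step 1: 9.5 × 1.067 = 10.1
Step 2: 9.5 × 1.067² = 10.8
Step 3: 9.5 × 1.067³ = 11.5
Step 4: 9.5 × 1.067⁴ = 12.3

8.9px, 9.5px, 10.1px, 10.8px, 11.5px, 12.3px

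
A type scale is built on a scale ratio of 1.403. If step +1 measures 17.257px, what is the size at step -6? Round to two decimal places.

17.257 ÷ 1.403⁷ = 17.257 ÷ 10.70049 ≈ 1.613

1.61px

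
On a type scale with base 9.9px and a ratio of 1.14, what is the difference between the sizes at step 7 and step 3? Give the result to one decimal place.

10.1px

Step 3: 9.9 × 1.14³ = 14.667px
Step 7: 9.9 × 1.14⁷ = 24.772px
Difference: 24.772 − 14.667 = 10.105px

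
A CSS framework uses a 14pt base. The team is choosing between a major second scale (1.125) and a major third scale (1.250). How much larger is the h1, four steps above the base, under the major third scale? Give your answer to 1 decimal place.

11.8pt

Major second: 14.0 × 1.125⁴ = 22.425pt
Major third: 14.0 × 1.250⁴ = 34.180pt
Difference: 34.180 − 22.425 = 11.755pt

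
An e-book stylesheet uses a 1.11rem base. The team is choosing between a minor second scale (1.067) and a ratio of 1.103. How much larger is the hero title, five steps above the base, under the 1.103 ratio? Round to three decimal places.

Minor second: 1.11 × 1.067⁵ = 1.53513rem
At 1.103: 1.11 × 1.103⁵ = 1.81218rem
Difference: 1.81218 − 1.53513 = 0.27705rem

0.277rem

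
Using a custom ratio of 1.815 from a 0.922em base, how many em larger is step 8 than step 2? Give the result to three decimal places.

105.541em

Step 2: 0.922 × 1.815² = 3.03728em
Step 8: 0.922 × 1.815⁸ = 108.57853em
Difference: 108.57853 − 3.03728 = 105.54125em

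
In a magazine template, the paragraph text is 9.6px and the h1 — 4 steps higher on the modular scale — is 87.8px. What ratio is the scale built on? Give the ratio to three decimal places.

The ratio satisfies 9.6 × r⁴ = 87.8, so r = (87.8 / 9.6)^(1/4).
r = 9.1458^(1/4) ≈ 1.7390

1.739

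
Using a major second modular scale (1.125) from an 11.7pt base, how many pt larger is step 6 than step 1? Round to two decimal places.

Step 1: 11.7 × 1.125 = 13.1625pt
Step 6: 11.7 × 1.125⁶ = 23.7193pt
Difference: 23.7193 − 13.1625 = 10.5568pt

10.56pt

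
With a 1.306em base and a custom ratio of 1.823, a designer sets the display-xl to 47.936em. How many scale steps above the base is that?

1.823ⁿ = 47.936 / 1.306 = 36.7044
n = ln(36.7044) / ln(1.823) = 3.6029 / 0.6005 ≈ 6.00

6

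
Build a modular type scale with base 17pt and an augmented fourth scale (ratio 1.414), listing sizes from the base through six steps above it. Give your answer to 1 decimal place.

Step 0: 17pt
Step 1: 17.0 × 1.414 = 24.0
Step 2: 17.0 × 1.414² = 34.0
Step 3: 17.0 × 1.414³ = 48.1
Step 4: 17.0 × 1.414⁴ = 68.0
Step 5: 17.0 × 1.414⁵ = 96.1
Step 6: 17.0 × 1.414⁶ = 135.9

17.0pt, 24.0pt, 34.0pt, 48.1pt, 68.0pt, 96.1pt, 135.9pt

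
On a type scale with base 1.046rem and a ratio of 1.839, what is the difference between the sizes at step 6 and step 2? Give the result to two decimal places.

Step 2: 1.046 × 1.839² = 3.5375rem
Step 6: 1.046 × 1.839⁶ = 40.4596rem
Difference: 40.4596 − 3.5375 = 36.9221rem

36.92rem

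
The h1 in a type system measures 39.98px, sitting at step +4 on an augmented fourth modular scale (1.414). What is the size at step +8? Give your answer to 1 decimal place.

Moving from step +4 to step +8 is 4 steps up, so multiply by r⁴.
39.98 × 1.414⁴ = 39.98 × 3.99758 ≈ 159.823

159.8px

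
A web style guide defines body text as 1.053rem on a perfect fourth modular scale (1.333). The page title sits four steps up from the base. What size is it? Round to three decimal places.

3.325rem

Each step on a modular scale multiplies by the ratio, so the size n steps from the base is base × ratioⁿ.
1.053 × 1.333⁴ = 1.053 × 3.15733 ≈ 3.325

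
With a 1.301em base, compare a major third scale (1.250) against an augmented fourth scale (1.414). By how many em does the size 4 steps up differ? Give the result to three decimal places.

Major third: 1.301 × 1.250⁴ = 3.17627em
Augmented fourth: 1.301 × 1.414⁴ = 5.20086em
Difference: 5.20086 − 3.17627 = 2.02459em

2.025em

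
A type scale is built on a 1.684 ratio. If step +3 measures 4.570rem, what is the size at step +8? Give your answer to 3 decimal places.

The gap is 8 − (3) = 5 steps, so the factor is 1.684^5.
4.570 × 1.684⁵ = 4.570 × 13.54286 ≈ 61.891

61.891rem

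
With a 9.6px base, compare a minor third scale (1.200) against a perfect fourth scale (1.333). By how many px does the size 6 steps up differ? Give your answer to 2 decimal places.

Minor third: 9.6 × 1.200⁶ = 28.6654px
Perfect fourth: 9.6 × 1.333⁶ = 53.8582px
Difference: 53.8582 − 28.6654 = 25.1928px

25.19px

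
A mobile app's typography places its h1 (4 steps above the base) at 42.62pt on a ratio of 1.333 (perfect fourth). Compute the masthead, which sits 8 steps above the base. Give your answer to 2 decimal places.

134.57pt

42.62 × 1.333⁴ = 42.62 × 3.15733 ≈ 134.566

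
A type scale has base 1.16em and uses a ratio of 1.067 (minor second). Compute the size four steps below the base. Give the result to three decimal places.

1.16 ÷ 1.067⁴ = 1.16 ÷ 1.29616 ≈ 0.895

0.895em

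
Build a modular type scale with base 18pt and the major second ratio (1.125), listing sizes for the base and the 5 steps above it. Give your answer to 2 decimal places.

Step 0: 18pt
Step 1: 18.0 × 1.125 = 20.25
Step 2: 18.0 × 1.125² = 22.78
Step 3: 18.0 × 1.125³ = 25.63
Step 4: 18.0 × 1.125⁴ = 28.83
Step 5: 18.0 × 1.125⁵ = 32.44

18.00pt, 20.25pt, 22.78pt, 25.63pt, 28.83pt, 32.44pt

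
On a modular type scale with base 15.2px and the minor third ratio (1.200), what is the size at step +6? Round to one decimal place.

Each step on a modular scale multiplies by the ratio, so the size n steps from the base is base × ratioⁿ.
15.2 × 1.200⁶ = 15.2 × 2.98598 ≈ 45.39

45.4px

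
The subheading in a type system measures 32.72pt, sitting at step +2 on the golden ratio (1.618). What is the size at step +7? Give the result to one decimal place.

The gap is 7 − (2) = 5 steps, so the factor is 1.618^5.
32.72 × 1.618⁵ = 32.72 × 11.08901 ≈ 362.832

362.8pt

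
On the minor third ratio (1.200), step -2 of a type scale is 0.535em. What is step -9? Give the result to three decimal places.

0.149em

0.535 ÷ 1.200⁷ = 0.535 ÷ 3.58318 ≈ 0.149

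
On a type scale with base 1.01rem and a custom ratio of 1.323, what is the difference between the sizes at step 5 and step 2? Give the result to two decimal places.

2.33rem

Step 2: 1.01 × 1.323² = 1.7678rem
Step 5: 1.01 × 1.323⁵ = 4.0937rem
Difference: 4.0937 − 1.7678 = 2.3259rem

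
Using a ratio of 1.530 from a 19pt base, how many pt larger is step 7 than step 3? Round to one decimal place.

304.9pt

Step 3: 19.0 × 1.530³ = 68.050pt
Step 7: 19.0 × 1.530⁷ = 372.901pt
Difference: 372.901 − 68.050 = 304.851pt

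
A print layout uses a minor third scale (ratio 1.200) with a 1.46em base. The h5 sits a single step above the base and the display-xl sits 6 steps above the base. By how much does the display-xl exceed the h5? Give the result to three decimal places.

2.608em

Step 1: 1.46 × 1.200 = 1.75200em
Step 6: 1.46 × 1.200⁶ = 4.35954em
Difference: 4.35954 − 1.75200 = 2.60754em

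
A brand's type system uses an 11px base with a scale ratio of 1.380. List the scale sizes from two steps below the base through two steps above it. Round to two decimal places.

Step -2: 11.0 ÷ 1.380² = 5.78
Step -1: 11.0 ÷ 1.380 = 7.97
Step 0: 11px
Step 1: 11.0 × 1.380 = 15.18
Step 2: 11.0 × 1.380² = 20.95

5.78px, 7.97px, 11.00px, 15.18px, 20.95px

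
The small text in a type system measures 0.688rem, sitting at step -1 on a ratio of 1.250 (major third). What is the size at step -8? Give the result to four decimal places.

Moving from step -1 to step -8 is 7 steps down, so divide by r⁷.
0.688 ÷ 1.250⁷ = 0.688 ÷ 4.76837 ≈ 0.1443

0.1443rem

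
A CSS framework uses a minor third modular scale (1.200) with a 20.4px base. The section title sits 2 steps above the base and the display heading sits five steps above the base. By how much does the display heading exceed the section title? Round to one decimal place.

Step 2: 20.4 × 1.200² = 29.376px
Step 5: 20.4 × 1.200⁵ = 50.762px
Difference: 50.762 − 29.376 = 21.386px

21.4px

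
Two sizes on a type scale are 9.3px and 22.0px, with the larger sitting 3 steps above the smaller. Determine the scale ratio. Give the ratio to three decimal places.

1.332

The ratio satisfies 9.3 × r³ = 22.0, so r = (22.0 / 9.3)^(1/3).
r = 2.3656^(1/3) ≈ 1.3324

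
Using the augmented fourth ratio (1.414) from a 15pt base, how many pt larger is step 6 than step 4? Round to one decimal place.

Step 4: 15.0 × 1.414⁴ = 59.964pt
Step 6: 15.0 × 1.414⁶ = 119.891pt
Difference: 119.891 − 59.964 = 59.927pt

59.9pt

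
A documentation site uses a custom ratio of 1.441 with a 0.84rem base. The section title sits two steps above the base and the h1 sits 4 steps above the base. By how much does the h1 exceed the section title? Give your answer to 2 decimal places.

1.88rem

Step 2: 0.84 × 1.441² = 1.7442rem
Step 4: 0.84 × 1.441⁴ = 3.6219rem
Difference: 3.6219 − 1.7442 = 1.8777rem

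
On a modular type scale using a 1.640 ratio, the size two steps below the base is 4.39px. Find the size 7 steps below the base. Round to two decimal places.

4.39 ÷ 1.640⁵ = 4.39 ÷ 11.86367 ≈ 0.370

0.37px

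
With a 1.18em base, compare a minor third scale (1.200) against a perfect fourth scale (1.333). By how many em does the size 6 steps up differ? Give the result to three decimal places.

Minor third: 1.18 × 1.200⁶ = 3.52346em
Perfect fourth: 1.18 × 1.333⁶ = 6.62007em
Difference: 6.62007 − 3.52346 = 3.09661em

3.097em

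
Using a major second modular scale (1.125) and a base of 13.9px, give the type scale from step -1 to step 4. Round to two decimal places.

Step -1: 13.9 ÷ 1.125 = 12.36
Step 0: 13.9px
Step 1: 13.9 × 1.125 = 15.64
Step 2: 13.9 × 1.125² = 17.59
Step 3: 13.9 × 1.125³ = 19.79
Step 4: 13.9 × 1.125⁴ = 22.27

12.36px, 13.90px, 15.64px, 17.59px, 19.79px, 22.27px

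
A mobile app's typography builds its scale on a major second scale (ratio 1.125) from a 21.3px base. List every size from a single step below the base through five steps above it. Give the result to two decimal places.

Step -1: 21.3 ÷ 1.125 = 18.93
Step 0: 21.3px
Step 1: 21.3 × 1.125 = 23.96
Step 2: 21.3 × 1.125² = 26.96
Step 3: 21.3 × 1.125³ = 30.33
Step 4: 21.3 × 1.125⁴ = 34.12
Step 5: 21.3 × 1.125⁵ = 38.38

18.93px, 21.30px, 23.96px, 26.96px, 30.33px, 34.12px, 38.38px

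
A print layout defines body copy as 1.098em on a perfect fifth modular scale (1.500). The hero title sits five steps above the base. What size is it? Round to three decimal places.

8.338em

Every step multiplies by the scale ratio.
1.098 × 1.500⁵ = 1.098 × 7.59375 ≈ 8.338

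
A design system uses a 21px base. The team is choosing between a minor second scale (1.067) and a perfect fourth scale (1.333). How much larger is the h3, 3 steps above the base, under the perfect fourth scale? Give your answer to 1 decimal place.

24.2px

Minor second: 21.0 × 1.067³ = 25.510px
Perfect fourth: 21.0 × 1.333³ = 49.740px
Difference: 49.740 − 25.510 = 24.230px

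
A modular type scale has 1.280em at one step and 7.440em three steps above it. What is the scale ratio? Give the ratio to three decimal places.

The ratio satisfies 1.280 × r³ = 7.440, so r = (7.440 / 1.280)^(1/3).
r = 5.8125^(1/3) ≈ 1.7980

1.798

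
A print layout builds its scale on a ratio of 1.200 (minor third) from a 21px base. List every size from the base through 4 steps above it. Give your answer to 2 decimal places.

Step 0: 21px
Step 1: 21.0 × 1.200 = 25.20
Step 2: 21.0 × 1.200² = 30.24
Step 3: 21.0 × 1.200³ = 36.29
Step 4: 21.0 × 1.200⁴ = 43.55

21.00px, 25.20px, 30.24px, 36.29px, 43.55px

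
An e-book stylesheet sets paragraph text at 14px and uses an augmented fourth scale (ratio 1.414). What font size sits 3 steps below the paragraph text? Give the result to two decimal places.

4.95px

14.0 ÷ 1.414³ = 14.0 ÷ 2.82715 ≈ 4.95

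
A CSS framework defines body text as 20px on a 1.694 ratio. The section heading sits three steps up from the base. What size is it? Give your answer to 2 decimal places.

Every step multiplies by the scale ratio.
20.0 × 1.694³ = 20.0 × 4.86116 ≈ 97.22

97.22px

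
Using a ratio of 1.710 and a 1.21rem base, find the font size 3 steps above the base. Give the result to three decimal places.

6.050rem

Each step on a modular scale multiplies by the ratio, so the size n steps from the base is base × ratioⁿ.
1.21 × 1.710³ = 1.21 × 5.00021 ≈ 6.050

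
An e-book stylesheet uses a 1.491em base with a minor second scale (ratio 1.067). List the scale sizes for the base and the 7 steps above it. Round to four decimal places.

Step 0: 1.491em
Step 1: 1.491 × 1.067 = 1.5909
Step 2: 1.491 × 1.067² = 1.6975
Step 3: 1.491 × 1.067³ = 1.8112
Step 4: 1.491 × 1.067⁴ = 1.9326
Step 5: 1.491 × 1.067⁵ = 2.0621
Step 6: 1.491 × 1.067⁶ = 2.2002
Step 7: 1.491 × 1.067⁷ = 2.3476

1.4910em, 1.5909em, 1.6975em, 1.8112em, 1.9326em, 2.0621em, 2.2002em, 2.3476em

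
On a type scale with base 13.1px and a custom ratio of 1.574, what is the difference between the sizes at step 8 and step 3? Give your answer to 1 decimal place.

442.4px

Step 3: 13.1 × 1.574³ = 51.084px
Step 8: 13.1 × 1.574⁸ = 493.525px
Difference: 493.525 − 51.084 = 442.441px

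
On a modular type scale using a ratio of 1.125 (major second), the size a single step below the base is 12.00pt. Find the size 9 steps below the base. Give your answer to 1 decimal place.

4.7pt

12.00 ÷ 1.125⁸ = 12.00 ÷ 2.56578 ≈ 4.677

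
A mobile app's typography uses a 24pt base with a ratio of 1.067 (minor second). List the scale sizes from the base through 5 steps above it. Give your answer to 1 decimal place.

24.0pt, 25.6pt, 27.3pt, 29.2pt, 31.1pt, 33.2pt

Step 0: 24pt
Step 1: 24.0 × 1.067 = 25.6
Step 2: 24.0 × 1.067² = 27.3
Step 3: 24.0 × 1.067³ = 29.2
Step 4: 24.0 × 1.067⁴ = 31.1
Step 5: 24.0 × 1.067⁵ = 33.2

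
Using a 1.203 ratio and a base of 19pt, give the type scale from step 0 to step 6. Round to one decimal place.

Step 0: 19pt
Step 1: 19.0 × 1.203 = 22.9
Step 2: 19.0 × 1.203² = 27.5
Step 3: 19.0 × 1.203³ = 33.1
Step 4: 19.0 × 1.203⁴ = 39.8
Step 5: 19.0 × 1.203⁵ = 47.9
Step 6: 19.0 × 1.203⁶ = 57.6

19.0pt, 22.9pt, 27.5pt, 33.1pt, 39.8pt, 47.9pt, 57.6pt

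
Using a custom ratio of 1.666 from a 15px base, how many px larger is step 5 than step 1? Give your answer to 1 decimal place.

Step 1: 15.0 × 1.666 = 24.990px
Step 5: 15.0 × 1.666⁵ = 192.516px
Difference: 192.516 − 24.990 = 167.526px

167.5px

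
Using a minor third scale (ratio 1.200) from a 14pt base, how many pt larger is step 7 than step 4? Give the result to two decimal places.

21.13pt

Step 4: 14.0 × 1.200⁴ = 29.0304pt
Step 7: 14.0 × 1.200⁷ = 50.1645pt
Difference: 50.1645 − 29.0304 = 21.1341pt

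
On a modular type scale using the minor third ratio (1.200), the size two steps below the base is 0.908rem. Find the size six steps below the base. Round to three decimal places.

The gap is -6 − (-2) = -4 steps, so the factor is 1.200^-4.
0.908 ÷ 1.200⁴ = 0.908 ÷ 2.07360 ≈ 0.438

0.438rem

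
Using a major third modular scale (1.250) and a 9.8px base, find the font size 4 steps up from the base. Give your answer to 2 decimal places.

23.93px

9.8 × 1.250⁴ = 9.8 × 2.44141 ≈ 23.93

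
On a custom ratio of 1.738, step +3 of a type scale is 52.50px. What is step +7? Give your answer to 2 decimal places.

Moving from step +3 to step +7 is 4 steps up, so multiply by r⁴.
52.50 × 1.738⁴ = 52.50 × 9.12429 ≈ 479.025

479.03px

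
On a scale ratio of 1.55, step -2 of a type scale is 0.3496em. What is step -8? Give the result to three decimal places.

0.3496 ÷ 1.55⁶ = 0.3496 ÷ 13.86725 ≈ 0.025

0.025em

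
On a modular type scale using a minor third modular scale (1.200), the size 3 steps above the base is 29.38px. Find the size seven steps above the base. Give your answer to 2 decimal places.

29.38 × 1.200⁴ = 29.38 × 2.07360 ≈ 60.922

60.92px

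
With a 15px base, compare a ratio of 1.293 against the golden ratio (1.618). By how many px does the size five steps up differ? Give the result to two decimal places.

At 1.293: 15.0 × 1.293⁵ = 54.2106px
Golden ratio: 15.0 × 1.618⁵ = 166.3351px
Difference: 166.3351 − 54.2106 = 112.1245px

112.12px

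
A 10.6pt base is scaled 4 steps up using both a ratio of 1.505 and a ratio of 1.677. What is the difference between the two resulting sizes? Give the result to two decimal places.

At 1.505: 10.6 × 1.505⁴ = 54.3816pt
At 1.677: 10.6 × 1.677⁴ = 83.8375pt
Difference: 83.8375 − 54.3816 = 29.4559pt

29.46pt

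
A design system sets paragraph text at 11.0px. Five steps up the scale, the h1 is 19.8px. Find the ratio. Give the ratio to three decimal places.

1.125

The ratio satisfies 11.0 × r⁵ = 19.8, so r = (19.8 / 11.0)^(1/5).
r = 1.8000^(1/5) ≈ 1.1247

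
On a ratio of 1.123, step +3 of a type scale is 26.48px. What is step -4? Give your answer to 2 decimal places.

11.76px

26.48 ÷ 1.123⁷ = 26.48 ÷ 2.25247 ≈ 11.756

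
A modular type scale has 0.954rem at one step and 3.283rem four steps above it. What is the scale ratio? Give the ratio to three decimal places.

1.362

The ratio satisfies 0.954 × r⁴ = 3.283, so r = (3.283 / 0.954)^(1/4).
r = 3.4413^(1/4) ≈ 1.3620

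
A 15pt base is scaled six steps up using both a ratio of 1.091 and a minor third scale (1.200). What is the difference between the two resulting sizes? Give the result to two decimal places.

19.49pt

At 1.091: 15.0 × 1.091⁶ = 25.2953pt
Minor third: 15.0 × 1.200⁶ = 44.7898pt
Difference: 44.7898 − 25.2953 = 19.4945pt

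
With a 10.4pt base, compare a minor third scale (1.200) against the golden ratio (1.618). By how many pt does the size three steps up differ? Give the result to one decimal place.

Minor third: 10.4 × 1.200³ = 17.971pt
Golden ratio: 10.4 × 1.618³ = 44.052pt
Difference: 44.052 − 17.971 = 26.081pt

26.1pt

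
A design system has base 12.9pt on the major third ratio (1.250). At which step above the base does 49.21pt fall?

6

1.250ⁿ = 49.21 / 12.9 = 3.8147
n = ln(3.8147) / ln(1.250) = 1.3389 / 0.2231 ≈ 6.00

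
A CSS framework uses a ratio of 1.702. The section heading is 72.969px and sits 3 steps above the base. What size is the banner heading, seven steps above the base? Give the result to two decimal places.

72.969 × 1.702⁴ = 72.969 × 8.39147 ≈ 612.317

612.32px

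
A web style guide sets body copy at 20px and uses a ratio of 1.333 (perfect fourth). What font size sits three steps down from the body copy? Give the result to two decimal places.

8.44px

20.0 ÷ 1.333³ = 20.0 ÷ 2.36859 ≈ 8.44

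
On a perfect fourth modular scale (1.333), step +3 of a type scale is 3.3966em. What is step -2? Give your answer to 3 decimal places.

0.807em

The gap is -2 − (3) = -5 steps, so the factor is 1.333^-5.
3.3966 ÷ 1.333⁵ = 3.3966 ÷ 4.20873 ≈ 0.807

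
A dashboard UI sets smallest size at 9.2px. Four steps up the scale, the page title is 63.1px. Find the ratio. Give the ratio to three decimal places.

1.618

r⁴ = 63.1 / 9.2, so r = (63.1/9.2)^(1/4).
r = 6.8587^(1/4) ≈ 1.6183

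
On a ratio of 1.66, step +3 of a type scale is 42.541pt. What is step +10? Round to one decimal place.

1477.6pt

Moving from step +3 to step +10 is 7 steps up, so multiply by r⁷.
42.541 × 1.66⁷ = 42.541 × 34.73415 ≈ 1477.625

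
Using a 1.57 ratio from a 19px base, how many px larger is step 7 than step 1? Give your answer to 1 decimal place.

Step 1: 19.0 × 1.57 = 29.830px
Step 7: 19.0 × 1.57⁷ = 446.736px
Difference: 446.736 − 29.830 = 416.906px

416.9px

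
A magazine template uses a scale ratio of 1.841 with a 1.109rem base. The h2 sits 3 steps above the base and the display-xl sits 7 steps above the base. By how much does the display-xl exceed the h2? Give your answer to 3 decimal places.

72.569rem

Step 3: 1.109 × 1.841³ = 6.91979rem
Step 7: 1.109 × 1.841⁷ = 79.48919rem
Difference: 79.48919 − 6.91979 = 72.56940rem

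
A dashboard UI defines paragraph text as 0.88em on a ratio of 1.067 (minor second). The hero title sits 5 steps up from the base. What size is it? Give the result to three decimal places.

1.217em

Every step multiplies by the scale ratio.
0.88 × 1.067⁵ = 0.88 × 1.38300 ≈ 1.217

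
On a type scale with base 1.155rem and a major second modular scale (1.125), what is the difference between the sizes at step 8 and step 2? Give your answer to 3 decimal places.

1.502rem

Step 2: 1.155 × 1.125² = 1.46180rem
Step 8: 1.155 × 1.125⁸ = 2.96348rem
Difference: 2.96348 − 1.46180 = 1.50168rem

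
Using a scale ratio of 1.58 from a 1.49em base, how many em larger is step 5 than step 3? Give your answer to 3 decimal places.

8.794em

Step 3: 1.49 × 1.58³ = 5.87702em
Step 5: 1.49 × 1.58⁵ = 14.67140em
Difference: 14.67140 − 5.87702 = 8.79438em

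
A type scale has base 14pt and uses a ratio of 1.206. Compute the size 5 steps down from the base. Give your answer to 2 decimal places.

5.49pt

Each step on a modular scale multiplies by the ratio, so the size n steps from the base is base × ratioⁿ.
14.0 ÷ 1.206⁵ = 14.0 ÷ 2.55115 ≈ 5.49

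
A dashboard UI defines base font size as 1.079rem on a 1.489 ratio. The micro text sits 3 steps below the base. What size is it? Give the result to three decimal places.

1.079 ÷ 1.489³ = 1.079 ÷ 3.30129 ≈ 0.327

0.327rem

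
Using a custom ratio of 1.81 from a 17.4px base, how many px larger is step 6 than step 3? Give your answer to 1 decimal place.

508.6px

Step 3: 17.4 × 1.81³ = 103.177px
Step 6: 17.4 × 1.81⁶ = 611.816px
Difference: 611.816 − 103.177 = 508.639px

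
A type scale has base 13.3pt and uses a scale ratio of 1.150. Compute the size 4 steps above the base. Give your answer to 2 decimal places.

23.26pt

13.3 × 1.150⁴ = 13.3 × 1.74901 ≈ 23.26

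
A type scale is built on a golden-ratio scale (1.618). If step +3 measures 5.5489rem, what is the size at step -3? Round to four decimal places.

0.3093rem

5.5489 ÷ 1.618⁶ = 5.5489 ÷ 17.94201 ≈ 0.3093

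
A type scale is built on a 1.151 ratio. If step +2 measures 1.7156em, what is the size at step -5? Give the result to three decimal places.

0.641em

1.7156 ÷ 1.151⁷ = 1.7156 ÷ 2.67625 ≈ 0.641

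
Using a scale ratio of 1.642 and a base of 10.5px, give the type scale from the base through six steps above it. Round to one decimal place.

Step 0: 10.5px
Step 1: 10.5 × 1.642 = 17.2
Step 2: 10.5 × 1.642² = 28.3
Step 3: 10.5 × 1.642³ = 46.5
Step 4: 10.5 × 1.642⁴ = 76.3
Step 5: 10.5 × 1.642⁵ = 125.3
Step 6: 10.5 × 1.642⁶ = 205.8

10.5px, 17.2px, 28.3px, 46.5px, 76.3px, 125.3px, 205.8px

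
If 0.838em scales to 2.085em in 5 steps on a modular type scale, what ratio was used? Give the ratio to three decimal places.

The ratio satisfies 0.838 × r⁵ = 2.085, so r = (2.085 / 0.838)^(1/5).
r = 2.4881^(1/5) ≈ 1.2000

1.200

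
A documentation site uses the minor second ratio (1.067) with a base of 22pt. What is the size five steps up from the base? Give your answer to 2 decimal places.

22.0 × 1.067⁵ = 22.0 × 1.38300 ≈ 30.43

30.43pt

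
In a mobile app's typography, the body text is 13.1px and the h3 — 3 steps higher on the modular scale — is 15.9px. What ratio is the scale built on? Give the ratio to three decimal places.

1.067

The ratio satisfies 13.1 × r³ = 15.9, so r = (15.9 / 13.1)^(1/3).
r = 1.2137^(1/3) ≈ 1.0667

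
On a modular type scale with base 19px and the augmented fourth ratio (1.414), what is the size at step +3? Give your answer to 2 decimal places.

53.72px

19.0 × 1.414³ = 19.0 × 2.82715 ≈ 53.72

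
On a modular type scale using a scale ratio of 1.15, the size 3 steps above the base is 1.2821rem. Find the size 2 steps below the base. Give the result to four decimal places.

The gap is -2 − (3) = -5 steps, so the factor is 1.15^-5.
1.2821 ÷ 1.15⁵ = 1.2821 ÷ 2.01136 ≈ 0.6374

0.6374rem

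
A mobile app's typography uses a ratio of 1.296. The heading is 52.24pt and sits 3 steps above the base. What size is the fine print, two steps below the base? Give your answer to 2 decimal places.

14.29pt

The gap is -2 − (3) = -5 steps, so the factor is 1.296^-5.
52.24 ÷ 1.296⁵ = 52.24 ÷ 3.65616 ≈ 14.288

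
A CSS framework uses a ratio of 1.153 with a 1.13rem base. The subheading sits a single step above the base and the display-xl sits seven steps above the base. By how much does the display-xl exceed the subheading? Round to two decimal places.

Step 1: 1.13 × 1.153 = 1.3029rem
Step 7: 1.13 × 1.153⁷ = 3.0611rem
Difference: 3.0611 − 1.3029 = 1.7582rem

1.76rem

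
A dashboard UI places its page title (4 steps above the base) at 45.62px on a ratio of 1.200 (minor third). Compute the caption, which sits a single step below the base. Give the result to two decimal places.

18.33px

Moving from step +4 to step -1 is 5 steps down, so divide by r⁵.
45.62 ÷ 1.200⁵ = 45.62 ÷ 2.48832 ≈ 18.334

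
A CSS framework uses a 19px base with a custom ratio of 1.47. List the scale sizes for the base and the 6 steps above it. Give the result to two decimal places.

Step 0: 19px
Step 1: 19.0 × 1.47 = 27.93
Step 2: 19.0 × 1.47² = 41.06
Step 3: 19.0 × 1.47³ = 60.35
Step 4: 19.0 × 1.47⁴ = 88.72
Step 5: 19.0 × 1.47⁵ = 130.42
Step 6: 19.0 × 1.47⁶ = 191.72

19.00px, 27.93px, 41.06px, 60.35px, 88.72px, 130.42px, 191.72px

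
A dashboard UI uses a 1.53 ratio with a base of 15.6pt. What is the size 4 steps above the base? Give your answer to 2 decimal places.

Each step on a modular scale multiplies by the ratio, so the size n steps from the base is base × ratioⁿ.
15.6 × 1.53⁴ = 15.6 × 5.47981 ≈ 85.49

85.49pt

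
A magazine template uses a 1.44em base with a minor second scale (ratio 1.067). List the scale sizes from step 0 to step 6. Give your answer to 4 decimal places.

1.4400em, 1.5365em, 1.6394em, 1.7493em, 1.8665em, 1.9915em, 2.1250em

Step 0: 1.44em
Step 1: 1.44 × 1.067 = 1.5365
Step 2: 1.44 × 1.067² = 1.6394
Step 3: 1.44 × 1.067³ = 1.7493
Step 4: 1.44 × 1.067⁴ = 1.8665
Step 5: 1.44 × 1.067⁵ = 1.9915
Step 6: 1.44 × 1.067⁶ = 2.1250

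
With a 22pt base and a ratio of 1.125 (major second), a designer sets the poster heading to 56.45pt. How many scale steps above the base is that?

8

1.125ⁿ = 56.45 / 22 = 2.5659
n = ln(2.5659) / ln(1.125) = 0.9423 / 0.1178 ≈ 8.00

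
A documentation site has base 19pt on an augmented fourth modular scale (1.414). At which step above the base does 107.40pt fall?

5

1.414ⁿ = 107.40 / 19 = 5.6526
n = ln(5.6526) / ln(1.414) = 1.7321 / 0.3464 ≈ 5.00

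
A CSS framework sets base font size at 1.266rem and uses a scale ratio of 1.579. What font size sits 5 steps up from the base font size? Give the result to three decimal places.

12.426rem

1.266 × 1.579⁵ = 1.266 × 9.81546 ≈ 12.426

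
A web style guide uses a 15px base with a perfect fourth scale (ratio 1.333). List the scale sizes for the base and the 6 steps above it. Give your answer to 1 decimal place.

Step 0: 15px
Step 1: 15.0 × 1.333 = 20.0
Step 2: 15.0 × 1.333² = 26.7
Step 3: 15.0 × 1.333³ = 35.5
Step 4: 15.0 × 1.333⁴ = 47.4
Step 5: 15.0 × 1.333⁵ = 63.1
Step 6: 15.0 × 1.333⁶ = 84.2

15.0px, 20.0px, 26.7px, 35.5px, 47.4px, 63.1px, 84.2px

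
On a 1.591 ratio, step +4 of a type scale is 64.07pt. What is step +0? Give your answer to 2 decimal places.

64.07 ÷ 1.591⁴ = 64.07 ÷ 6.40738 ≈ 9.999

10.00pt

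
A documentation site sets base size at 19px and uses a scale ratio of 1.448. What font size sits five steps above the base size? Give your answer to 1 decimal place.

120.9px

Each step on a modular scale multiplies by the ratio, so the size n steps from the base is base × ratioⁿ.
19.0 × 1.448⁵ = 19.0 × 6.36565 ≈ 120.95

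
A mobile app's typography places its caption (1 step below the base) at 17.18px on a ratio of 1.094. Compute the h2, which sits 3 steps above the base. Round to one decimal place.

24.6px

Moving from step -1 to step +3 is 4 steps up, so multiply by r⁴.
17.18 × 1.094⁴ = 17.18 × 1.43242 ≈ 24.609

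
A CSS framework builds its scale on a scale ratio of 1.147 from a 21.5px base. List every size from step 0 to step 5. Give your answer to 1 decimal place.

Step 0: 21.5px
Step 1: 21.5 × 1.147 = 24.7
Step 2: 21.5 × 1.147² = 28.3
Step 3: 21.5 × 1.147³ = 32.4
Step 4: 21.5 × 1.147⁴ = 37.2
Step 5: 21.5 × 1.147⁵ = 42.7

21.5px, 24.7px, 28.3px, 32.4px, 37.2px, 42.7px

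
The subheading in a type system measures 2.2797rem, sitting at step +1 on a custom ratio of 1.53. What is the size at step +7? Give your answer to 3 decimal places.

29.243rem

The gap is 7 − (1) = 6 steps, so the factor is 1.53^6.
2.2797 × 1.53⁶ = 2.2797 × 12.82769 ≈ 29.243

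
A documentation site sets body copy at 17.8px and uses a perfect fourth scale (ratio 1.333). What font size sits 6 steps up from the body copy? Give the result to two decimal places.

99.86px

A modular type scale is a geometric sequence: sizeₙ = base × rⁿ.
17.8 × 1.333⁶ = 17.8 × 5.61023 ≈ 99.86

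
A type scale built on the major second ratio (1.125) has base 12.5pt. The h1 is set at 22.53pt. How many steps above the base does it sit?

1.125ⁿ = 22.53 / 12.5 = 1.8024
n = ln(1.8024) / ln(1.125) = 0.5891 / 0.1178 ≈ 5.00

5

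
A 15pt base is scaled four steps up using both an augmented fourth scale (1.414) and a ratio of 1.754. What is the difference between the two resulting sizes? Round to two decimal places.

Augmented fourth: 15.0 × 1.414⁴ = 59.9638pt
At 1.754: 15.0 × 1.754⁴ = 141.9743pt
Difference: 141.9743 − 59.9638 = 82.0105pt

82.01pt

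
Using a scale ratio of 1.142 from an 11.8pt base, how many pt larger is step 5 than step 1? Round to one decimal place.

Step 1: 11.8 × 1.142 = 13.476pt
Step 5: 11.8 × 1.142⁵ = 22.920pt
Difference: 22.920 − 13.476 = 9.444pt

9.4pt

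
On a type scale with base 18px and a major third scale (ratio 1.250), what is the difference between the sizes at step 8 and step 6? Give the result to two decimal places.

Step 6: 18.0 × 1.250⁶ = 68.6646px
Step 8: 18.0 × 1.250⁸ = 107.2884px
Difference: 107.2884 − 68.6646 = 38.6238px

38.62px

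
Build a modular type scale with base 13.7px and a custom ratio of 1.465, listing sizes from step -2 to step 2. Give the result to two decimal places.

Step -2: 13.7 ÷ 1.465² = 6.38
Step -1: 13.7 ÷ 1.465 = 9.35
Step 0: 13.7px
Step 1: 13.7 × 1.465 = 20.07
Step 2: 13.7 × 1.465² = 29.40

6.38px, 9.35px, 13.70px, 20.07px, 29.40px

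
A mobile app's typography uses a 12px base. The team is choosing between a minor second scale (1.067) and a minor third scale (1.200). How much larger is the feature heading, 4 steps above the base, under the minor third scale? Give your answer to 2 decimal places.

Minor second: 12.0 × 1.067⁴ = 15.5539px
Minor third: 12.0 × 1.200⁴ = 24.8832px
Difference: 24.8832 − 15.5539 = 9.3293px

9.33px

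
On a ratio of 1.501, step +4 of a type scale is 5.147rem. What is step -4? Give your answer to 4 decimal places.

0.1998rem

Moving from step +4 to step -4 is 8 steps down, so divide by r⁸.
5.147 ÷ 1.501⁸ = 5.147 ÷ 25.76591 ≈ 0.1998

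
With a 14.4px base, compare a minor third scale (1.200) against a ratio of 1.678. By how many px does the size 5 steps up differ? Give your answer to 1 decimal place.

155.7px

Minor third: 14.4 × 1.200⁵ = 35.832px
At 1.678: 14.4 × 1.678⁵ = 191.568px
Difference: 191.568 − 35.832 = 155.736px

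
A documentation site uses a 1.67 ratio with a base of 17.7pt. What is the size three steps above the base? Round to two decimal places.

17.7 × 1.67³ = 17.7 × 4.65746 ≈ 82.44

82.44pt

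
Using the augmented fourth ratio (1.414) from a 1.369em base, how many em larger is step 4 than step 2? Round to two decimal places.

2.74em

Step 2: 1.369 × 1.414² = 2.7372em
Step 4: 1.369 × 1.414⁴ = 5.4727em
Difference: 5.4727 − 2.7372 = 2.7355em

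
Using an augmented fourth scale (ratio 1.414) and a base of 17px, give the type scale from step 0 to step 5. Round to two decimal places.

17.00px, 24.04px, 33.99px, 48.06px, 67.96px, 96.09px

Step 0: 17px
Step 1: 17.0 × 1.414 = 24.04
Step 2: 17.0 × 1.414² = 33.99
Step 3: 17.0 × 1.414³ = 48.06
Step 4: 17.0 × 1.414⁴ = 67.96
Step 5: 17.0 × 1.414⁵ = 96.09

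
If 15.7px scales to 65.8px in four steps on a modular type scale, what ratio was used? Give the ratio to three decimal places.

The ratio satisfies 15.7 × r⁴ = 65.8, so r = (65.8 / 15.7)^(1/4).
r = 4.1911^(1/4) ≈ 1.4308

1.431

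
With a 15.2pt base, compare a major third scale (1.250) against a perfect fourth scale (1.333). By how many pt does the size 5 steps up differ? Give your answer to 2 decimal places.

17.59pt

Major third: 15.2 × 1.250⁵ = 46.3867pt
Perfect fourth: 15.2 × 1.333⁵ = 63.9726pt
Difference: 63.9726 − 46.3867 = 17.5859pt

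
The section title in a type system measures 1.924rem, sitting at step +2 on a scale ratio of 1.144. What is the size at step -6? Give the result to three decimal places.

0.656rem

1.924 ÷ 1.144⁸ = 1.924 ÷ 2.93365 ≈ 0.656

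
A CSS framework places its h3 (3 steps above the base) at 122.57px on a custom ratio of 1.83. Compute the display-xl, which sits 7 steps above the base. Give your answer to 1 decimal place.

1374.6px

The gap is 7 − (3) = 4 steps, so the factor is 1.83^4.
122.57 × 1.83⁴ = 122.57 × 11.21513 ≈ 1374.639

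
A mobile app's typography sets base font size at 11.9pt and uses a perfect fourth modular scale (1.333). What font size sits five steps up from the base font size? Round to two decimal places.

50.08pt

Each step on a modular scale multiplies by the ratio, so the size n steps from the base is base × ratioⁿ.
11.9 × 1.333⁵ = 11.9 × 4.20873 ≈ 50.08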